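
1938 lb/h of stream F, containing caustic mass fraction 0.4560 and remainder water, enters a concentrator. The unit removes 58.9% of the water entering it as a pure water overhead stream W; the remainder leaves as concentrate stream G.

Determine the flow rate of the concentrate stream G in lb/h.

1317 lb/h

water entering = 1938×0.544 = 1054.3 lb/h; overhead removed = 0.589×1054.3 = 620.97 lb/h.
Concentrate = 1938 − 620.97 = 1317 lb/h.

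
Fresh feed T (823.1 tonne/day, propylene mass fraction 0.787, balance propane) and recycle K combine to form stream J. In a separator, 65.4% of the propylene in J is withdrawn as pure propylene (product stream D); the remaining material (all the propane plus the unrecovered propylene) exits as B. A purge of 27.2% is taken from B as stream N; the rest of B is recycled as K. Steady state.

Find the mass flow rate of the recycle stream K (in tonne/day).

687.3 tonne/day

propane enters only via T and leaves only via the purge: 823.1×0.213 = 0.272×(propane in B), and the separator passes all propane, so propane in J = propane in B = 644.56 tonne/day.
propylene in J: m_A = 823.1×0.787 + (1−0.272)·(1−0.654)·m_A, so m_A = 647.78/0.7481 = 865.89 tonne/day.
B = (1−0.654)×865.89 + 644.56 = 944.16 tonne/day.
Recycle K = (1−0.272)×944.16 = 687.35 tonne/day.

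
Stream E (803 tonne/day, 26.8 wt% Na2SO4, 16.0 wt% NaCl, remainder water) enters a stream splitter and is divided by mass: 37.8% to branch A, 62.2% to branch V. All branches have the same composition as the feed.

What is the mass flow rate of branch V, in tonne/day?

Branch V flow = 0.622×803 = 499.47 tonne/day.

499.5 tonne/day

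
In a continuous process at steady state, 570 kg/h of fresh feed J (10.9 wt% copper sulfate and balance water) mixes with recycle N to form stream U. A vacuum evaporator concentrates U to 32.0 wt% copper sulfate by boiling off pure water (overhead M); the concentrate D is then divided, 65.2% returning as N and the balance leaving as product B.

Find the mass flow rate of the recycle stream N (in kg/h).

Overall copper sulfate balance (none leaves overhead): copper sulfate in fresh feed = copper sulfate in product, i.e. 570×0.109 = (1−0.652)·D·0.320.
D = 62.13/(0.320×0.348) = 557.92 kg/h.
Recycle N = 0.652×557.92 = 363.76 kg/h.

363.8 kg/h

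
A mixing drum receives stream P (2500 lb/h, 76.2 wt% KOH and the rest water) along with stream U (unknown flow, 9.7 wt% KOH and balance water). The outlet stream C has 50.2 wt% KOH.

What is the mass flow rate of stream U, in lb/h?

1605 lb/h

Let U be the unknown flow. Total out = 2500 + U.
KOH balance: 1905 + 0.097·U = 0.502·(2500 + U)
(0.097 − 0.502)·U = 0.502×2500 − 1905 = -650
U = -650 / -0.405 = 1604.9 lb/h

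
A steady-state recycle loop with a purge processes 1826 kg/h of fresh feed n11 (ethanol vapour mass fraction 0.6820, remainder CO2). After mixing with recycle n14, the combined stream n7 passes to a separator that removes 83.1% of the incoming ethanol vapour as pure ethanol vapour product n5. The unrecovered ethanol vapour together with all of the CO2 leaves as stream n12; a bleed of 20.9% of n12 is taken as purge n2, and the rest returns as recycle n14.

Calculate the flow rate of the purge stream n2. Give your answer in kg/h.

CO2 enters only via n11 and leaves only via the purge: 1826×0.318 = 0.209×(CO2 in n12), and the separator passes all CO2, so CO2 in n7 = CO2 in n12 = 2778.3 kg/h.
ethanol vapour in n7: m_A = 1826×0.682 + (1−0.209)·(1−0.831)·m_A, so m_A = 1245.3/0.8663 = 1437.5 kg/h.
n12 = (1−0.831)×1437.5 + 2778.3 = 3021.3 kg/h.
Purge n2 = 0.209×3021.3 = 631.44 kg/h.

631.4 kg/h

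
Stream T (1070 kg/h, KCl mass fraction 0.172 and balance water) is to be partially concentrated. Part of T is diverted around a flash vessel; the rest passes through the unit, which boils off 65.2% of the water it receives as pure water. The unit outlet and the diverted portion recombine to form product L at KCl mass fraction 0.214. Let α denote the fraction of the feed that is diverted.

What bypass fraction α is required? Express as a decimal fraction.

0.636

All 1070×0.172 = 184.04 kg/h of KCl reaches L, so L = 184.04/0.214 = 860 kg/h and vapour = 210 kg/h.
The evaporator receives (1−α)·1070 of feed at 0.828 water and removes 0.652 of that water:
0.652×0.828×(1−α)×1070 = 210
(1−α) = 210/577.65 = 0.3635;  α = 0.6365.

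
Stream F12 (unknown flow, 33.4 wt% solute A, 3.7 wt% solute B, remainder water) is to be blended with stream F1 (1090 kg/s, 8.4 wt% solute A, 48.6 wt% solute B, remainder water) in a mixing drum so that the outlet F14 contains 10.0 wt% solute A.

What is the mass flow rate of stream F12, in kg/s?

74.53 kg/s

Let F12 be the unknown flow. Total out = 1090 + F12.
solute A balance: 91.56 + 0.334·F12 = 0.100·(1090 + F12)
(0.334 − 0.100)·F12 = 0.100×1090 − 91.56 = 17.44
F12 = 17.44 / 0.234 = 74.53 kg/s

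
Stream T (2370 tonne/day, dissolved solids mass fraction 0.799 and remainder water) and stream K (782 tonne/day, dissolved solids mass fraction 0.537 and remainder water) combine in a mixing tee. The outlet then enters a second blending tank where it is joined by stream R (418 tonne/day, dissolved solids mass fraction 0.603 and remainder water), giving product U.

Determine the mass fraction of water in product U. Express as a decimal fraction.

0.281

Overall, product flow = 3570 tonne/day.
water in = 2370×0.201 + 782×0.463 + 418×0.397 = 1004.4 tonne/day.
water fraction in U = 0.281.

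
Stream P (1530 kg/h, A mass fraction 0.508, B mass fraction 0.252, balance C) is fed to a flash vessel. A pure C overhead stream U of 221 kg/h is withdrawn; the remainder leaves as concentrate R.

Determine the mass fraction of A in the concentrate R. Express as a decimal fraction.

0.594

A is not removed: 1530×0.508 = 777.24 kg/h of A enters R.
Concentrate = 1530 − 221 = 1309 kg/h.
Mass fraction = 777.24/1309 = 0.594.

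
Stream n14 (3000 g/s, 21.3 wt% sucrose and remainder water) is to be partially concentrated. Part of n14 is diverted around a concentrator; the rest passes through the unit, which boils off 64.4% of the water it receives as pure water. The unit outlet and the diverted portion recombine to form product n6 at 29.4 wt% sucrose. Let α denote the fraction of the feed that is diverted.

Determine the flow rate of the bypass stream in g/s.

1369 g/s

All 3000×0.213 = 639 g/s of sucrose reaches n6, so n6 = 639/0.294 = 2173.5 g/s and vapour = 826.53 g/s.
The evaporator receives (1−α)·3000 of feed at 0.787 water and removes 0.644 of that water:
0.644×0.787×(1−α)×3000 = 826.53
(1−α) = 826.53/1520.5 = 0.5436;  α = 0.4564.
Bypass flow = 0.4564×3000 = 1369.2 g/s.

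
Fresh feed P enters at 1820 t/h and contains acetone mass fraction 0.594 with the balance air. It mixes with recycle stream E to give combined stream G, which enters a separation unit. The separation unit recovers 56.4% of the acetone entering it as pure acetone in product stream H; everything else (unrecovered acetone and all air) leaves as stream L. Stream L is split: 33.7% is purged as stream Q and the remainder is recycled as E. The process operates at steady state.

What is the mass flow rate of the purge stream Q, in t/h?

962.4 t/h

air enters only via P and leaves only via the purge: 1820×0.406 = 0.337×(air in L), and the separation unit passes all air, so air in G = air in L = 2192.6 t/h.
acetone in G: m_A = 1820×0.594 + (1−0.337)·(1−0.564)·m_A, so m_A = 1081.1/0.7109 = 1520.7 t/h.
L = (1−0.564)×1520.7 + 2192.6 = 2855.6 t/h.
Purge Q = 0.337×2855.6 = 962.35 t/h.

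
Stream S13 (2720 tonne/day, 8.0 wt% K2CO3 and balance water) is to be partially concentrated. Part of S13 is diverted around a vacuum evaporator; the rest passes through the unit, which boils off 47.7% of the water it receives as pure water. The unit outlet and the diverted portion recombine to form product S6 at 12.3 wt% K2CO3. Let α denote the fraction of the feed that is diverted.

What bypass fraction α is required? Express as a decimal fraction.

All 2720×0.080 = 217.6 tonne/day of K2CO3 reaches S6, so S6 = 217.6/0.123 = 1769.1 tonne/day and vapour = 950.89 tonne/day.
The evaporator receives (1−α)·2720 of feed at 0.920 water and removes 0.477 of that water:
0.477×0.920×(1−α)×2720 = 950.89
(1−α) = 950.89/1193.6 = 0.7966;  α = 0.2034.

0.203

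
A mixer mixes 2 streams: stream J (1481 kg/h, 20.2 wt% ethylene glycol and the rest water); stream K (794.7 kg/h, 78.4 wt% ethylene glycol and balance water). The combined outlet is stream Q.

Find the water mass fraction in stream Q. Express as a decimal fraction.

Total flow out = 1481 + 794.7 = 2275.7 kg/h.
water in = 1481×0.798 + 794.7×0.216 = 1353.5 kg/h.
water mass fraction in Q = 1353.5/2275.7 = 0.595.

0.595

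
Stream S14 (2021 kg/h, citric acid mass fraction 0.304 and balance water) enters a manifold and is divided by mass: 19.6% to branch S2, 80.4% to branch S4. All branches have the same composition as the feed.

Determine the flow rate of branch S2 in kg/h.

Branch S2 flow = 0.196×2021 = 396.12 kg/h.

396.1 kg/h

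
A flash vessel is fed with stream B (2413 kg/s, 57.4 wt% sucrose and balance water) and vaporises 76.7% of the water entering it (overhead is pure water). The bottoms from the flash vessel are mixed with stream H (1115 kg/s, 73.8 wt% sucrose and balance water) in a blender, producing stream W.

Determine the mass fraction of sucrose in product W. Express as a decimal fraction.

0.8059

Vapour removed = 0.767×0.426×2413 = 788.43 kg/s; concentrate = 1624.6 kg/s.
sucrose reaching the mixer = 1385.1 (from concentrate) + 1115×0.738 = 2207.9 kg/s.
Product flow = 1624.6 + 1115 = 2739.6 kg/s; sucrose fraction = 0.8059.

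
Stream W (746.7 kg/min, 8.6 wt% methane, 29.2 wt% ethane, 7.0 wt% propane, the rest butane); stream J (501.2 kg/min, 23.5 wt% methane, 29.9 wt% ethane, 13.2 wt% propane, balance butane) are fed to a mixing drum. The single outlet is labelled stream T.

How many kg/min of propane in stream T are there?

propane out = propane in = 746.7×0.070 + 501.2×0.132 = 118.43 kg/min.

118.4 kg/min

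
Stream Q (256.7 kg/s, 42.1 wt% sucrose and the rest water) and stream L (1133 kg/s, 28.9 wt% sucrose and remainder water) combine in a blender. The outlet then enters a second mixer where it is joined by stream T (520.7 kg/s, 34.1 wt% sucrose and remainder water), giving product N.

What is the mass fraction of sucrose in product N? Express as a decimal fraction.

0.3209

Overall, product flow = 1910.4 kg/s.
sucrose in = 256.7×0.421 + 1133×0.289 + 520.7×0.341 = 613.07 kg/s.
sucrose fraction in N = 0.3209.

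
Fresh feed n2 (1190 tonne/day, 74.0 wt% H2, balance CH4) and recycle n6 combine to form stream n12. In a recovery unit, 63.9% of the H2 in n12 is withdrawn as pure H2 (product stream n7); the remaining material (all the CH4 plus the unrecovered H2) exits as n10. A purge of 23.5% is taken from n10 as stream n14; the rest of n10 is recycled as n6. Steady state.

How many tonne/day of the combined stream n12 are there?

CH4 enters only via n2 and leaves only via the purge: 1190×0.260 = 0.235×(CH4 in n10), and the recovery unit passes all CH4, so CH4 in n12 = CH4 in n10 = 1316.6 tonne/day.
H2 in n12: m_A = 1190×0.740 + (1−0.235)·(1−0.639)·m_A, so m_A = 880.6/0.7238 = 1216.6 tonne/day.
n12 = 1216.6 + 1316.6 = 2533.2 tonne/day.

2533 tonne/day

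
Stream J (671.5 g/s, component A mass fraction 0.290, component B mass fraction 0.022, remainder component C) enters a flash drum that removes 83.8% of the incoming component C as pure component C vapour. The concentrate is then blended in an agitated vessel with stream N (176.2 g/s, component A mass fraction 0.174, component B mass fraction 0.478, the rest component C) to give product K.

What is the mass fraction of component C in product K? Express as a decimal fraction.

0.296

Vapour removed = 0.838×0.688×671.5 = 387.15 g/s; concentrate = 284.35 g/s.
component C reaching the mixer = 74.843 (from concentrate) + 176.2×0.348 = 136.16 g/s.
Product flow = 284.35 + 176.2 = 460.55 g/s; component C fraction = 0.296.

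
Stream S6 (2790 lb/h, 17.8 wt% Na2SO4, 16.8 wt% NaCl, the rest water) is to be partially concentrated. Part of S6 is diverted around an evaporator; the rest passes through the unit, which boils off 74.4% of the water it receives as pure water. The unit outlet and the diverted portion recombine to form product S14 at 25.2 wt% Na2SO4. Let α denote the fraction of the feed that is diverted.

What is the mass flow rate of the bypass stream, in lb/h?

1106 lb/h

All 2790×0.178 = 496.62 lb/h of Na2SO4 reaches S14, so S14 = 496.62/0.252 = 1970.7 lb/h and vapour = 819.29 lb/h.
The evaporator receives (1−α)·2790 of feed at 0.654 water and removes 0.744 of that water:
0.744×0.654×(1−α)×2790 = 819.29
(1−α) = 819.29/1357.5 = 0.6035;  α = 0.3965.
Bypass flow = 0.3965×2790 = 1106.2 lb/h.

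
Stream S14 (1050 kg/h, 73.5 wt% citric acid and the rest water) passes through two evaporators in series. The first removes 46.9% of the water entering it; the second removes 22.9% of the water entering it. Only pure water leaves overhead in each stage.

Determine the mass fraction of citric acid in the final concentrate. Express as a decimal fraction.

0.871

water in feed = 1050×0.265 = 278.25 kg/h.
After stage 1: water left = (1−0.469)×278.25 = 147.75; stream total = 919.5 kg/h.
After stage 2: water left = (1−0.229)×147.75 = 113.92; final concentrate = 885.67 kg/h.
citric acid fraction = 771.75/885.67 = 0.871.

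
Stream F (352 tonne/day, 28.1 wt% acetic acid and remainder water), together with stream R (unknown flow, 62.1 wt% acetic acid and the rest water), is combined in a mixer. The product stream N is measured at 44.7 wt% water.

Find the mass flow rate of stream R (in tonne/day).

Let R be the unknown flow. Total out = 352 + R.
water balance: 253.09 + 0.379·R = 0.447·(352 + R)
(0.379 − 0.447)·R = 0.447×352 − 253.09 = -95.744
R = -95.744 / -0.068 = 1408 tonne/day

1408 tonne/day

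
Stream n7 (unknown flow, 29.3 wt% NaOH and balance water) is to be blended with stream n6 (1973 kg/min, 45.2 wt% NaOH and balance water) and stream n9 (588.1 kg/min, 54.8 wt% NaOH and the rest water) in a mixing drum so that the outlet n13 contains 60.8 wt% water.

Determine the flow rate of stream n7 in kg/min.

2122 kg/min

Let n7 be the unknown flow. Total out = 2561.1 + n7.
water balance: 1347 + 0.707·n7 = 0.608·(2561.1 + n7)
(0.707 − 0.608)·n7 = 0.608×2561.1 − 1347 = 210.12
n7 = 210.12 / 0.099 = 2122.5 kg/min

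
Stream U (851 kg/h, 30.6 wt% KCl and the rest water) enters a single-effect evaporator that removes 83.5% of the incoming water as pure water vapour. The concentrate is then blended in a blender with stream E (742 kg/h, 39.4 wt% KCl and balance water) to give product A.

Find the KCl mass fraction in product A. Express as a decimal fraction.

Vapour removed = 0.835×0.694×851 = 493.15 kg/h; concentrate = 357.85 kg/h.
KCl reaching the mixer = 260.41 (from concentrate) + 742×0.394 = 552.75 kg/h.
Product flow = 357.85 + 742 = 1099.9 kg/h; KCl fraction = 0.503.

0.503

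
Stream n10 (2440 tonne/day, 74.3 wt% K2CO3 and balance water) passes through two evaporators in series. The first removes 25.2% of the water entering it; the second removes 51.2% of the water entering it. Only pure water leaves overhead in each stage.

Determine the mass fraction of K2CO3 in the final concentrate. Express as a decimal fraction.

0.888

water in feed = 2440×0.257 = 627.08 tonne/day.
After stage 1: water left = (1−0.252)×627.08 = 469.06; stream total = 2282 tonne/day.
After stage 2: water left = (1−0.512)×469.06 = 228.9; final concentrate = 2041.8 tonne/day.
K2CO3 fraction = 1812.9/2041.8 = 0.888.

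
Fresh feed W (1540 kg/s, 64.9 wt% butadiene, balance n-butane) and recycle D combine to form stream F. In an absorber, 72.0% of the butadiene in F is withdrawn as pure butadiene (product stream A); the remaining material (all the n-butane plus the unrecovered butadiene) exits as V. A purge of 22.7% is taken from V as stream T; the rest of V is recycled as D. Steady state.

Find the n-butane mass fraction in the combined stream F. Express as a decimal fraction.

n-butane enters only via W and leaves only via the purge: 1540×0.351 = 0.227×(n-butane in V), and the absorber passes all n-butane, so n-butane in F = n-butane in V = 2381.2 kg/s.
butadiene in F: m_A = 1540×0.649 + (1−0.227)·(1−0.720)·m_A, so m_A = 999.46/0.7836 = 1275.5 kg/s.
F = 1275.5 + 2381.2 = 3656.8 kg/s.
n-butane fraction in F = 2381.2/3656.8 = 0.651.

0.651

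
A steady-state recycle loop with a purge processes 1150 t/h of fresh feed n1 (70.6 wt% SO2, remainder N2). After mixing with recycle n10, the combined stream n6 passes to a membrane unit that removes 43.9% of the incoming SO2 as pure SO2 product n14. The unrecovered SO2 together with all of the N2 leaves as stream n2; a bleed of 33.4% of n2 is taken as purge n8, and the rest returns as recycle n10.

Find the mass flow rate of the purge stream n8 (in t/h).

581 t/h

N2 enters only via n1 and leaves only via the purge: 1150×0.294 = 0.334×(N2 in n2), and the membrane unit passes all N2, so N2 in n6 = N2 in n2 = 1012.3 t/h.
SO2 in n6: m_A = 1150×0.706 + (1−0.334)·(1−0.439)·m_A, so m_A = 811.9/0.6264 = 1296.2 t/h.
n2 = (1−0.439)×1296.2 + 1012.3 = 1739.4 t/h.
Purge n8 = 0.334×1739.4 = 580.97 t/h.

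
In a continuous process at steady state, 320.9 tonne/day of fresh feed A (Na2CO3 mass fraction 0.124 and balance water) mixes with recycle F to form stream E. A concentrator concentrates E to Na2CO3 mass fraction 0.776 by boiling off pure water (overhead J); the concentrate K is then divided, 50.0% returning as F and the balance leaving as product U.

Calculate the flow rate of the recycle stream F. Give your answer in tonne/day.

Overall Na2CO3 balance (none leaves overhead): Na2CO3 in fresh feed = Na2CO3 in product, i.e. 320.9×0.124 = (1−0.500)·K·0.776.
K = 39.792/(0.776×0.500) = 102.56 tonne/day.
Recycle F = 0.500×102.56 = 51.278 tonne/day.

51.28 tonne/day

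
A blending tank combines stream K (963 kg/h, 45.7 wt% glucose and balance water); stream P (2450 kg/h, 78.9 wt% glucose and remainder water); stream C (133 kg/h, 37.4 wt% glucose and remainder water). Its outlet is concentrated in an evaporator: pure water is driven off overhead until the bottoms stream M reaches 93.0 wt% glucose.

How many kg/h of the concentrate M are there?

2605 kg/h

glucose entering = 963×0.457 + 2450×0.789 + 133×0.374 = 2422.9 kg/h.
All glucose reports to M, so M = 2422.9/0.930 = 2605.3 kg/h.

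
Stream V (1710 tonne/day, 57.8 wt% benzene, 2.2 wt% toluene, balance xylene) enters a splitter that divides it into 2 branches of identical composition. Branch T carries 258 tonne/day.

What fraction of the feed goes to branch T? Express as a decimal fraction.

0.151

Fraction to T = 258/1710 = 0.1509.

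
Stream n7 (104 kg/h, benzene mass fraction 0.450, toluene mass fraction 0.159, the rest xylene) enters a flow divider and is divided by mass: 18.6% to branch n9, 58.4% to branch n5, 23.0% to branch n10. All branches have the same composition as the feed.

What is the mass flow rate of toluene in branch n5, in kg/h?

9.657 kg/h

Branch n5 total = 0.584×104 = 60.736 kg/h.
toluene in n5 = 0.159×60.736 = 9.657 kg/h.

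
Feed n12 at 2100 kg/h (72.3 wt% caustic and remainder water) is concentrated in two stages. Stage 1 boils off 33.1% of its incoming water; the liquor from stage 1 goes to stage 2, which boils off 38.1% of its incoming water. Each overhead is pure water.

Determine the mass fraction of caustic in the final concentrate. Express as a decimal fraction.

0.863

water in feed = 2100×0.277 = 581.7 kg/h.
After stage 1: water left = (1−0.331)×581.7 = 389.16; stream total = 1907.5 kg/h.
After stage 2: water left = (1−0.381)×389.16 = 240.89; final concentrate = 1759.2 kg/h.
caustic fraction = 1518.3/1759.2 = 0.863.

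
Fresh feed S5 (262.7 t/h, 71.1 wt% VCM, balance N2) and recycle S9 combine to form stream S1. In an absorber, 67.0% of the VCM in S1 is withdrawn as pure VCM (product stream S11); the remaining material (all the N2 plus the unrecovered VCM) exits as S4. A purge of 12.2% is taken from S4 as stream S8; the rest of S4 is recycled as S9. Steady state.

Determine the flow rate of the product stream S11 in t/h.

VCM in S1: m_A = 262.7×0.711 + (1−0.122)·(1−0.670)·m_A, so m_A = 186.78/0.7103 = 262.97 t/h.
Product S11 = 0.670×262.97 = 176.19 t/h.

176.2 t/h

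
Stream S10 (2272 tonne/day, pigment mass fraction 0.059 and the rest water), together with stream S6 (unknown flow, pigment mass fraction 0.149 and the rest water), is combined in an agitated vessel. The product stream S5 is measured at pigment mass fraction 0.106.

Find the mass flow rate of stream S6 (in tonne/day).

Let S6 be the unknown flow. Total out = 2272 + S6.
pigment balance: 134.05 + 0.149·S6 = 0.106·(2272 + S6)
(0.149 − 0.106)·S6 = 0.106×2272 − 134.05 = 106.78
S6 = 106.78 / 0.043 = 2483.3 tonne/day

2483 tonne/day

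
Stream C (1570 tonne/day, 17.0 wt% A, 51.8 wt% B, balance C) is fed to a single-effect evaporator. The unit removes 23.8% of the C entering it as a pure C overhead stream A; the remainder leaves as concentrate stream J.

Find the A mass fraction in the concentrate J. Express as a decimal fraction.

0.184

A is not removed: 1570×0.170 = 266.9 tonne/day of A enters J.
C entering = 1570×0.312 = 489.84 tonne/day; overhead removed = 0.238×489.84 = 116.58 tonne/day.
Concentrate = 1570 − 116.58 = 1453.4 tonne/day.
Mass fraction = 266.9/1453.4 = 0.184.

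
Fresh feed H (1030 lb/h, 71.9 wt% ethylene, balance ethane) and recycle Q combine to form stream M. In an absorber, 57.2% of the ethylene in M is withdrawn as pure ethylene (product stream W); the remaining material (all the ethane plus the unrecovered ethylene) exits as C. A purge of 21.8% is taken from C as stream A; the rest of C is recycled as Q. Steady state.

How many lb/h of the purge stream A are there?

ethane enters only via H and leaves only via the purge: 1030×0.281 = 0.218×(ethane in C), and the absorber passes all ethane, so ethane in M = ethane in C = 1327.7 lb/h.
ethylene in M: m_A = 1030×0.719 + (1−0.218)·(1−0.572)·m_A, so m_A = 740.57/0.6653 = 1113.1 lb/h.
C = (1−0.572)×1113.1 + 1327.7 = 1804.1 lb/h.
Purge A = 0.218×1804.1 = 393.29 lb/h.

393.3 lb/h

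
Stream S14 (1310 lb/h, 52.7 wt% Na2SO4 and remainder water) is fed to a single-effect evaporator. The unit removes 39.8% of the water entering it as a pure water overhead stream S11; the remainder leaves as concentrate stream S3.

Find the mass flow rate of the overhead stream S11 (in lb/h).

water entering = 1310×0.473 = 619.63 lb/h; overhead removed = 0.398×619.63 = 246.61 lb/h.

246.6 lb/h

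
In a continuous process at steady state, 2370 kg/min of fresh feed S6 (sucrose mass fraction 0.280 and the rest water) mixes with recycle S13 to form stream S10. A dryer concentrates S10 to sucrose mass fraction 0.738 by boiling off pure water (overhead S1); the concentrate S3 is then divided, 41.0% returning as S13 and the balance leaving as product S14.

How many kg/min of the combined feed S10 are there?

2995 kg/min

Overall sucrose balance (none leaves overhead): sucrose in fresh feed = sucrose in product, i.e. 2370×0.280 = (1−0.410)·S3·0.738.
S3 = 663.6/(0.738×0.590) = 1524 kg/min.
Recycle S13 = 0.410×1524 = 624.86 kg/min.
Combined feed S10 = 2370 + 624.86 = 2994.9 kg/min.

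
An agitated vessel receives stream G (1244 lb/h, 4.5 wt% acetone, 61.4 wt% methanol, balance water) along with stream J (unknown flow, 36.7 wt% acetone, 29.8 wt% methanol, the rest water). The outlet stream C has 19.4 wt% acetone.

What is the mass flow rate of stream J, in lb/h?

1071 lb/h

Let J be the unknown flow. Total out = 1244 + J.
acetone balance: 55.98 + 0.367·J = 0.194·(1244 + J)
(0.367 − 0.194)·J = 0.194×1244 − 55.98 = 185.36
J = 185.36 / 0.173 = 1071.4 lb/h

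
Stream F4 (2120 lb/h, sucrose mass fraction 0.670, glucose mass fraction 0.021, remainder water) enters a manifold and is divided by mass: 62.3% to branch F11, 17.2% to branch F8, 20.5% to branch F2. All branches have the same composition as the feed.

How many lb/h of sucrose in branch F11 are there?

884.9 lb/h

Branch F11 total = 0.623×2120 = 1320.8 lb/h.
sucrose in F11 = 0.670×1320.8 = 884.91 lb/h.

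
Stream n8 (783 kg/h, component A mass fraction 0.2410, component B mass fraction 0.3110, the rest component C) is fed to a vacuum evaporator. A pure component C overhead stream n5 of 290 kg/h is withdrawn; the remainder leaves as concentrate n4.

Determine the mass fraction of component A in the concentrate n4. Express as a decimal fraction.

0.3828

component A is not removed: 783×0.241 = 188.7 kg/h of component A enters n4.
Concentrate = 783 − 290 = 493 kg/h.
Mass fraction = 188.7/493 = 0.3828.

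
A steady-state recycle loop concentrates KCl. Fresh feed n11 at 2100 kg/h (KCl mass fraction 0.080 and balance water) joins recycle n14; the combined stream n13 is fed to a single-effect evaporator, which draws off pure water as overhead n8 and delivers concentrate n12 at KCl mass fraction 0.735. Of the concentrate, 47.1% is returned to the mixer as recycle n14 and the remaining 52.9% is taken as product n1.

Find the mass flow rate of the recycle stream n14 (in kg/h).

203.5 kg/h

Overall KCl balance (none leaves overhead): KCl in fresh feed = KCl in product, i.e. 2100×0.080 = (1−0.471)·n12·0.735.
n12 = 168/(0.735×0.529) = 432.08 kg/h.
Recycle n14 = 0.471×432.08 = 203.51 kg/h.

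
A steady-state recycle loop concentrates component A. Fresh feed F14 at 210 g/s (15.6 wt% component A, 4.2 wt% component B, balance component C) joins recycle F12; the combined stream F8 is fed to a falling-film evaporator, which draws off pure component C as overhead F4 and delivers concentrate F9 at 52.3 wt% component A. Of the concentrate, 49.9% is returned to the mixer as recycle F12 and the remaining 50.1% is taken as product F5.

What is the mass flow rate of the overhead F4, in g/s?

147.4 g/s

Overall component A balance (none leaves overhead): component A in fresh feed = component A in product, i.e. 210×0.156 = (1−0.499)·F9·0.523.
F9 = 32.76/(0.523×0.501) = 125.03 g/s.
Recycle F12 = 0.499×125.03 = 62.389 g/s.
Combined feed F8 = 210 + 62.389 = 272.39 g/s.
Overhead F4 = F8 − F9 = 272.39 − 125.03 = 147.36 g/s.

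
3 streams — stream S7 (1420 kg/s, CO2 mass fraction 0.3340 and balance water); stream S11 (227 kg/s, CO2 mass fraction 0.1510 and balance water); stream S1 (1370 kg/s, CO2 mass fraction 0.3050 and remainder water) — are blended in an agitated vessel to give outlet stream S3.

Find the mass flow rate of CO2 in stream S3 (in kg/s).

926.4 kg/s

CO2 out = CO2 in = 1420×0.334 + 227×0.151 + 1370×0.305 = 926.41 kg/s.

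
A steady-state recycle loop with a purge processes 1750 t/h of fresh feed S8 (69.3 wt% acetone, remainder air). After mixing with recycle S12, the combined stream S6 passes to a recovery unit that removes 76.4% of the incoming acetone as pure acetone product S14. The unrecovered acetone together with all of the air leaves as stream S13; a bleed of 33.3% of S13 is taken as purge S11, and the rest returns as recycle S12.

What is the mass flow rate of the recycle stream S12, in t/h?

air enters only via S8 and leaves only via the purge: 1750×0.307 = 0.333×(air in S13), and the recovery unit passes all air, so air in S6 = air in S13 = 1613.4 t/h.
acetone in S6: m_A = 1750×0.693 + (1−0.333)·(1−0.764)·m_A, so m_A = 1212.8/0.8426 = 1439.3 t/h.
S13 = (1−0.764)×1439.3 + 1613.4 = 1953 t/h.
Recycle S12 = (1−0.333)×1953 = 1302.7 t/h.

1303 t/h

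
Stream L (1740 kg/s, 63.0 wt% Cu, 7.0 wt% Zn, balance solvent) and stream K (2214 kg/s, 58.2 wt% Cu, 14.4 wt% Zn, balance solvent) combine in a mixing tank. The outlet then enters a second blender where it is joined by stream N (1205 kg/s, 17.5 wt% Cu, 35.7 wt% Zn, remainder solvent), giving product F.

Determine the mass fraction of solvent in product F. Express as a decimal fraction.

Overall, product flow = 5159 kg/s.
solvent in = 1740×0.300 + 2214×0.274 + 1205×0.468 = 1692.6 kg/s.
solvent fraction in F = 0.328.

0.328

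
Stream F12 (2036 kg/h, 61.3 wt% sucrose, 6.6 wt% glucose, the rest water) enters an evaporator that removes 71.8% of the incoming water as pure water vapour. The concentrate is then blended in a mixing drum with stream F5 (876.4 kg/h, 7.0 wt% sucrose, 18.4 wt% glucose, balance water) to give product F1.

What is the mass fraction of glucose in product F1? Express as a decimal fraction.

0.121

Vapour removed = 0.718×0.321×2036 = 469.25 kg/h; concentrate = 1566.7 kg/h.
glucose reaching the mixer = 134.38 (from concentrate) + 876.4×0.184 = 295.63 kg/h.
Product flow = 1566.7 + 876.4 = 2443.1 kg/h; glucose fraction = 0.121.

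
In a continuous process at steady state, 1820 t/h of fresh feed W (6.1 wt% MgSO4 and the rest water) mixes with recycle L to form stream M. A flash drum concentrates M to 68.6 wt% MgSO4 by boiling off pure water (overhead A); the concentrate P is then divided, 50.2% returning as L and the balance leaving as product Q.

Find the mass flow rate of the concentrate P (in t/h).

325 t/h

Overall MgSO4 balance (none leaves overhead): MgSO4 in fresh feed = MgSO4 in product, i.e. 1820×0.061 = (1−0.502)·P·0.686.
P = 111.02/(0.686×0.498) = 324.97 t/h.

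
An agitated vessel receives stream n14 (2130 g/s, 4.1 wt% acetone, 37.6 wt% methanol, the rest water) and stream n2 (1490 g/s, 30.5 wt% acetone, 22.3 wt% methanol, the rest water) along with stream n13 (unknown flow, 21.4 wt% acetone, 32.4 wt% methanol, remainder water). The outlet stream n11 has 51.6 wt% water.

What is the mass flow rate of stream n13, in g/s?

1429 g/s

Let n13 be the unknown flow. Total out = 3620 + n13.
water balance: 1945.1 + 0.462·n13 = 0.516·(3620 + n13)
(0.462 − 0.516)·n13 = 0.516×3620 − 1945.1 = -77.15
n13 = -77.15 / -0.054 = 1428.7 g/s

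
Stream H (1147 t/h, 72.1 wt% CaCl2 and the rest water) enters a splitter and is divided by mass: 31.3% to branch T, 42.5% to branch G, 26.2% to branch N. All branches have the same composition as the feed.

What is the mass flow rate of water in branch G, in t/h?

136 t/h

Branch G total = 0.425×1147 = 487.47 t/h.
water in G = 0.279×487.47 = 136.01 t/h.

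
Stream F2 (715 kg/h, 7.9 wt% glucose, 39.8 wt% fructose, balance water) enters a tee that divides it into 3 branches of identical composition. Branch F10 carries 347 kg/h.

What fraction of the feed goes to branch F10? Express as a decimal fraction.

Fraction to F10 = 347/715 = 0.4853.

0.485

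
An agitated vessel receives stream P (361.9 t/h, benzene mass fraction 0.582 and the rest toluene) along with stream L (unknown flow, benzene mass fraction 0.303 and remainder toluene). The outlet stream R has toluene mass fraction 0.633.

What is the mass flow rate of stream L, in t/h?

1216 t/h

Let L be the unknown flow. Total out = 361.9 + L.
toluene balance: 151.27 + 0.697·L = 0.633·(361.9 + L)
(0.697 − 0.633)·L = 0.633×361.9 − 151.27 = 77.809
L = 77.809 / 0.064 = 1215.8 t/h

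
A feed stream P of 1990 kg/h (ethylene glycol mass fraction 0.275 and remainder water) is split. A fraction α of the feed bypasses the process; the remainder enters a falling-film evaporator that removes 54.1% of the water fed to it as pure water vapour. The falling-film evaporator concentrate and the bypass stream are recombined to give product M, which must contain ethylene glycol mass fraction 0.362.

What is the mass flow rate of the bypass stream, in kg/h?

770.6 kg/h

All 1990×0.275 = 547.25 kg/h of ethylene glycol reaches M, so M = 547.25/0.362 = 1511.7 kg/h and vapour = 478.26 kg/h.
The evaporator receives (1−α)·1990 of feed at 0.725 water and removes 0.541 of that water:
0.541×0.725×(1−α)×1990 = 478.26
(1−α) = 478.26/780.53 = 0.6127;  α = 0.3873.
Bypass flow = 0.3873×1990 = 770.65 kg/h.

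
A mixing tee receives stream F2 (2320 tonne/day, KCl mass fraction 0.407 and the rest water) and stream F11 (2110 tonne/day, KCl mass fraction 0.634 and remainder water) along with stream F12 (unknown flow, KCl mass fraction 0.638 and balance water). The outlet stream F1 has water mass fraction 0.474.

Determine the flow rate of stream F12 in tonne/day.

Let F12 be the unknown flow. Total out = 4430 + F12.
water balance: 2148 + 0.362·F12 = 0.474·(4430 + F12)
(0.362 − 0.474)·F12 = 0.474×4430 − 2148 = -48.2
F12 = -48.2 / -0.112 = 430.36 tonne/day

430.4 tonne/day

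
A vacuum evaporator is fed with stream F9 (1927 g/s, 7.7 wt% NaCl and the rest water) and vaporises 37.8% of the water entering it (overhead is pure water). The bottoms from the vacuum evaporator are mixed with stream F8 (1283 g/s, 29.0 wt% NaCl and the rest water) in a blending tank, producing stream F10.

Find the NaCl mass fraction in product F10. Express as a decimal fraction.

0.205

Vapour removed = 0.378×0.923×1927 = 672.32 g/s; concentrate = 1254.7 g/s.
NaCl reaching the mixer = 148.38 (from concentrate) + 1283×0.290 = 520.45 g/s.
Product flow = 1254.7 + 1283 = 2537.7 g/s; NaCl fraction = 0.205.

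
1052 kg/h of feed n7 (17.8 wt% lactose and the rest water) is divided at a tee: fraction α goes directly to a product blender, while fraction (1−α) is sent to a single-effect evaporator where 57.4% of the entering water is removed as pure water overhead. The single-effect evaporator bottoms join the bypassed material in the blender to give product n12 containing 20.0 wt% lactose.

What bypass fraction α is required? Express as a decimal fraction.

0.767

All 1052×0.178 = 187.26 kg/h of lactose reaches n12, so n12 = 187.26/0.200 = 936.28 kg/h and vapour = 115.72 kg/h.
The evaporator receives (1−α)·1052 of feed at 0.822 water and removes 0.574 of that water:
0.574×0.822×(1−α)×1052 = 115.72
(1−α) = 115.72/496.36 = 0.2331;  α = 0.7669.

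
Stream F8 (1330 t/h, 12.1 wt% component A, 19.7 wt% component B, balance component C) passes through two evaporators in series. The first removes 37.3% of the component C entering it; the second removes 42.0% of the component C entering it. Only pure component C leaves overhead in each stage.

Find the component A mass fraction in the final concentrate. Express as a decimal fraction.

0.2138

component C in feed = 1330×0.682 = 907.06 t/h.
After stage 1: component C left = (1−0.373)×907.06 = 568.73; stream total = 991.67 t/h.
After stage 2: component C left = (1−0.420)×568.73 = 329.86; final concentrate = 752.8 t/h.
component A fraction = 160.93/752.8 = 0.2138.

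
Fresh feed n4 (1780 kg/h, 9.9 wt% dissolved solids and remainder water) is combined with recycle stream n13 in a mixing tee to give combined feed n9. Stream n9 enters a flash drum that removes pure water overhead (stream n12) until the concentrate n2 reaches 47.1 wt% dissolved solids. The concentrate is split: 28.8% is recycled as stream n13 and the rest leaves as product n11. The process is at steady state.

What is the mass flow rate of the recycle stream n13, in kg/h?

151.3 kg/h

Overall dissolved solids balance (none leaves overhead): dissolved solids in fresh feed = dissolved solids in product, i.e. 1780×0.099 = (1−0.288)·n2·0.471.
n2 = 176.22/(0.471×0.712) = 525.48 kg/h.
Recycle n13 = 0.288×525.48 = 151.34 kg/h.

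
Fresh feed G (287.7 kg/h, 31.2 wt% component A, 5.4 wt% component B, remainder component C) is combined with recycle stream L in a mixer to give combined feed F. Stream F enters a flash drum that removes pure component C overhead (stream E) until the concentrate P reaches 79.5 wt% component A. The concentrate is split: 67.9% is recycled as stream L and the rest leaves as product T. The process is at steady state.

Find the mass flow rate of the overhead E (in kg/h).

174.8 kg/h

Overall component A balance (none leaves overhead): component A in fresh feed = component A in product, i.e. 287.7×0.312 = (1−0.679)·P·0.795.
P = 89.762/(0.795×0.321) = 351.74 kg/h.
Recycle L = 0.679×351.74 = 238.83 kg/h.
Combined feed F = 287.7 + 238.83 = 526.53 kg/h.
Overhead E = F − P = 526.53 − 351.74 = 174.79 kg/h.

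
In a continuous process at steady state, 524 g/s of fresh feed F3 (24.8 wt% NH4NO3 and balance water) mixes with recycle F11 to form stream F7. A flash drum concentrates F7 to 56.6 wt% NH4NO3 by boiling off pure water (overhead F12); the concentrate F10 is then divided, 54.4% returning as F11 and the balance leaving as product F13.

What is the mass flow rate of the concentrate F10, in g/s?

503.5 g/s

Overall NH4NO3 balance (none leaves overhead): NH4NO3 in fresh feed = NH4NO3 in product, i.e. 524×0.248 = (1−0.544)·F10·0.566.
F10 = 129.95/(0.566×0.456) = 503.5 g/s.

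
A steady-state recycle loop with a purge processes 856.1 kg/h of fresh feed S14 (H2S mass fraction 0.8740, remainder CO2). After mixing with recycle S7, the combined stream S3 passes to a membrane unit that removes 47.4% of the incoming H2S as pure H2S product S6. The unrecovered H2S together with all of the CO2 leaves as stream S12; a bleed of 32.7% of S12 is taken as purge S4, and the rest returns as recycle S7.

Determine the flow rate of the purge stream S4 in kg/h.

307.1 kg/h

CO2 enters only via S14 and leaves only via the purge: 856.1×0.126 = 0.327×(CO2 in S12), and the membrane unit passes all CO2, so CO2 in S3 = CO2 in S12 = 329.87 kg/h.
H2S in S3: m_A = 856.1×0.874 + (1−0.327)·(1−0.474)·m_A, so m_A = 748.23/0.6460 = 1158.2 kg/h.
S12 = (1−0.474)×1158.2 + 329.87 = 939.11 kg/h.
Purge S4 = 0.327×939.11 = 307.09 kg/h.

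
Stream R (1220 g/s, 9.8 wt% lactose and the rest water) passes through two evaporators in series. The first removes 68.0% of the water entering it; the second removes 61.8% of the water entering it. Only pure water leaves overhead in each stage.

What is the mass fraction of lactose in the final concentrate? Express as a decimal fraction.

water in feed = 1220×0.902 = 1100.4 g/s.
After stage 1: water left = (1−0.680)×1100.4 = 352.14; stream total = 471.7 g/s.
After stage 2: water left = (1−0.618)×352.14 = 134.52; final concentrate = 254.08 g/s.
lactose fraction = 119.56/254.08 = 0.471.

0.471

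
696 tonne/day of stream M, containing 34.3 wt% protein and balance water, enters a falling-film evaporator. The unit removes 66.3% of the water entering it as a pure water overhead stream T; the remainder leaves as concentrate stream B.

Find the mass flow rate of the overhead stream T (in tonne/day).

water entering = 696×0.657 = 457.27 tonne/day; overhead removed = 0.663×457.27 = 303.17 tonne/day.

303.2 tonne/day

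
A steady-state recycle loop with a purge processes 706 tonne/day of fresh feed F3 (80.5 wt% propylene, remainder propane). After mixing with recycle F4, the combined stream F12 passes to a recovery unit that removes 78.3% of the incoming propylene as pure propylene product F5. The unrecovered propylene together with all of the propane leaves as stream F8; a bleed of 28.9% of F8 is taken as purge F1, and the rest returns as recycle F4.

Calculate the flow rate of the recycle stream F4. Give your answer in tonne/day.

442.4 tonne/day

propane enters only via F3 and leaves only via the purge: 706×0.195 = 0.289×(propane in F8), and the recovery unit passes all propane, so propane in F12 = propane in F8 = 476.37 tonne/day.
propylene in F12: m_A = 706×0.805 + (1−0.289)·(1−0.783)·m_A, so m_A = 568.33/0.8457 = 672.01 tonne/day.
F8 = (1−0.783)×672.01 + 476.37 = 622.19 tonne/day.
Recycle F4 = (1−0.289)×622.19 = 442.38 tonne/day.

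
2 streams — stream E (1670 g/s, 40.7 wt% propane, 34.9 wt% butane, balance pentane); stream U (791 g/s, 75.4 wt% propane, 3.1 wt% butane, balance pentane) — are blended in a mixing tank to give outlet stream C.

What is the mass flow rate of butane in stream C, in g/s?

butane out = butane in = 1670×0.349 + 791×0.031 = 607.35 g/s.

607.4 g/s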